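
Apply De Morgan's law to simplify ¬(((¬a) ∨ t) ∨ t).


De Morgan: the negation of a disjunction is the conjunction of the negations.
Distribute ¬ across ∨, flipping it to ∧, and negate each literal.

(a ∧ (¬t)) ∧ (¬t)


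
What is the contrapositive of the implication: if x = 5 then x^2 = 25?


The contrapositive of (P → Q) is (¬Q → ¬P); it is logically equivalent to the original.
Here P = 'x = 5' and Q = 'x^2 = 25'.

If not (x^2 = 25), then not (x = 5).


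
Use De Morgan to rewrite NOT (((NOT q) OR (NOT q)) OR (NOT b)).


De Morgan: the negation of a disjunction is the conjunction of the negations.
Distribute NOT across OR, flipping it to AND, and negate each literal.

(q AND q) AND b


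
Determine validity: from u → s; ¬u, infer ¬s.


This is denying the antecedent (fallacy). There exist truth assignments where the premises are all true but the conclusion is false.

Invalid.


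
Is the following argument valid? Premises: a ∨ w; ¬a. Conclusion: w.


This matches the form of disjunctive syllogism: the conclusion follows in every model of the premises.

Valid.


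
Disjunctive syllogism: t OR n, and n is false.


Disjunctive syllogism: from (P ∨ Q) and ¬P, infer Q.
One disjunct, 'n', is ruled out; the other must hold.

t


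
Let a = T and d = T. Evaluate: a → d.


Implication is false only when antecedent is true and consequent is false.
Substitute: a=T, d=T.
T → T evaluates to T.

T


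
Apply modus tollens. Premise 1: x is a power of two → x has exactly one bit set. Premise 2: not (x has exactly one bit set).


Modus tollens: from (P → Q) and ¬Q, infer ¬P.
Q = 'x has exactly one bit set' is denied; since P → Q, P must also fail.

Not (x is a power of two).


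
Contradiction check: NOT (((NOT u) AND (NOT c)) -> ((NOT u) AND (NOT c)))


Truth table over {c, u}:
c | u | φ
---------
F | F | F
T | F | F
F | T | F
T | T | F
Every row is false.

Yes, it is a contradiction.


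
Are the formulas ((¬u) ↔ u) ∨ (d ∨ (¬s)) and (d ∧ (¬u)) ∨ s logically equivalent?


Compare truth tables:
d | s | u | φ | ψ
-----------------
F | F | F | T | F
T | F | F | T | T
F | T | F | F | T
T | T | F | T | T
F | F | T | T | F
T | F | T | T | F
F | T | T | F | T
T | T | T | T | T
They differ at row 1 (d=F, s=F, u=F): φ=T but ψ=F.

No, they are not logically equivalent.


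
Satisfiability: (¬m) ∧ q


Search for a satisfying assignment over {m, q}.
Try m=F, q=T: the formula evaluates to T.
A satisfying assignment exists.

Satisfiable.


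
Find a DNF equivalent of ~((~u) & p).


Step 1: Apply De Morgan: ¬((¬u) ∧ p) = ¬(¬u) ∨ ¬p.
Step 2: Eliminate any double negations (¬¬X = X).

u | (~p)


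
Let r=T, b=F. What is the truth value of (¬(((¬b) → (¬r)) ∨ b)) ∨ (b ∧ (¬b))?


Substitute r=T, b=F:
¬b = T
¬r = F
(¬b) → (¬r) = T → F = F
((¬b) → (¬r)) ∨ b = F ∨ F = F
¬(((¬b) → (¬r)) ∨ b) = T
¬b = T
b ∧ (¬b) = F ∧ T = F
(¬(((¬b) → (¬r)) ∨ b)) ∨ (b ∧ (¬b)) = T ∨ F = T

T


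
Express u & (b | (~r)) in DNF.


Step 1: Distribute ∧ over ∨: u ∧ (b ∨ (¬r)) = (u ∧ b) ∨ (u ∧ (¬r)).

(u & b) | (u & (~r))


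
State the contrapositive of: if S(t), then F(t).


The contrapositive of (P → Q) is (¬Q → ¬P); it is logically equivalent to the original.
Here P = 'S(t)' and Q = 'F(t)'.

If not (F(t)), then not (S(t)).


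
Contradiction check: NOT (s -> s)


Truth table over {s}:
s | φ
-----
F | F
T | F
Every row is false.

Yes, it is a contradiction.


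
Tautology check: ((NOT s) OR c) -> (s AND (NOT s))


Build the truth table over {c, s}:
c | s | φ
---------
F | F | F
T | F | F
F | T | T
T | T | F
Counterexample at row 1: with c=F, s=F, the formula is F.

No, it is not a tautology.


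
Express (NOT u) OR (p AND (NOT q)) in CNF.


Step 1: Distribute ∨ over ∧: (¬u) ∨ (p ∧ (¬q)) = ((¬u) ∨ p) ∧ ((¬u) ∨ (¬q)).

((NOT u) OR p) AND ((NOT u) OR (NOT q))


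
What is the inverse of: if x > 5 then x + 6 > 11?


The inverse of (P → Q) is (¬P → ¬Q). It is equivalent to the converse, not to the original.
Here P = 'x > 5' and Q = 'x + 6 > 11'.

If not (x > 5), then not (x + 6 > 11).


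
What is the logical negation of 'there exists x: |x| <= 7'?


¬(for all x: φ) = there exists x: ¬φ, and ¬(there exists x: φ) = for all x: ¬φ.
Apply to the existential statement.

for all x: NOT(|x| <= 7)


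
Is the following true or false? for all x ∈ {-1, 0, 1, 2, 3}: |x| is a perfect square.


Evaluate the predicate on each element: -1:T, 0:T, 1:T, 2:F, 3:F.
Counterexample x = 2 fails the predicate.

F


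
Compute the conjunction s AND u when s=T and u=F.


Conjunction is true only when both operands are true.
Substitute: s=T, u=F.
T AND F evaluates to F.

F


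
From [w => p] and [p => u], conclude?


Hypothetical syllogism: from (P → Q) and (Q → R), infer (P → R).
Chain the two implications through the shared middle term 'p'.

w => u


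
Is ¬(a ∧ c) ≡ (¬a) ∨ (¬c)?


Compare truth tables:
a | c | φ | ψ
-------------
F | F | T | T
T | F | T | T
F | T | T | T
T | T | F | F
The columns φ and ψ agree on every row.

Yes, they are logically equivalent.


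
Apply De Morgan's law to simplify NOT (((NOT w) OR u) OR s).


De Morgan: the negation of a disjunction is the conjunction of the negations.
Distribute NOT across OR, flipping it to AND, and negate each literal.

(w AND (NOT u)) AND (NOT s)


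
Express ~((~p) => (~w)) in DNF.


Step 1: Rewrite implication then negate: ¬(¬(¬p) ∨ (¬w)) = (¬p) ∧ ¬(¬w).
Step 2: Eliminate any double negations (¬¬X = X).

(~p) & w


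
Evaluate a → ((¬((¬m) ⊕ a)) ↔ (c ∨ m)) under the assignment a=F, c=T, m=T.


Substitute a=F, c=T, m=T:
¬m = F
(¬m) ⊕ a = F ⊕ F = F
¬((¬m) ⊕ a) = T
c ∨ m = T ∨ T = T
(¬((¬m) ⊕ a)) ↔ (c ∨ m) = T ↔ T = T
a → ((¬((¬m) ⊕ a)) ↔ (c ∨ m)) = F → T = T

T


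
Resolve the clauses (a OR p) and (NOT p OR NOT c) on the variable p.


The clauses contain complementary literals p and NOTp.
Resolution eliminates this pair and disjoins the remaining literals (merging duplicates).

(a OR NOT c)


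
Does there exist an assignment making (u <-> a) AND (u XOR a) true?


Check all 4 assignments over {a, u}:
a | u | φ
---------
F | F | F
T | F | F
F | T | F
T | T | F
No assignment makes the formula true.

Unsatisfiable.


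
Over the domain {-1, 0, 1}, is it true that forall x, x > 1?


Evaluate the predicate on each element: -1:False, 0:False, 1:False.
Counterexample x = -1 fails the predicate.

False


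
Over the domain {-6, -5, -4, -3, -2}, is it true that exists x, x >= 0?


Evaluate the predicate on each element: -6:False, -5:False, -4:False, -3:False, -2:False.
No element satisfies the predicate.

False


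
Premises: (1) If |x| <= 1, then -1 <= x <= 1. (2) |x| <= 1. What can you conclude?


Modus ponens: from (P → Q) and P, infer Q.
P = '|x| <= 1' is asserted, and P → Q holds, so Q follows.

-1 <= x <= 1.


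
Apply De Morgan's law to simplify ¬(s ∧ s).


De Morgan: the negation of a conjunction is the disjunction of the negations.
Distribute ¬ across ∧, flipping it to ∨, and negate each literal.

(¬s) ∨ (¬s)


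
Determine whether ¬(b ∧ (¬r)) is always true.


Build the truth table over {b, r}:
b | r | φ
---------
F | F | T
T | F | F
F | T | T
T | T | T
Counterexample at row 2: with b=T, r=F, the formula is F.

No, it is not a tautology.


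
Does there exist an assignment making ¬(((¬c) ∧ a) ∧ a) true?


Search for a satisfying assignment over {a, c}.
Try a=F, c=F: the formula evaluates to T.
A satisfying assignment exists.

Satisfiable.


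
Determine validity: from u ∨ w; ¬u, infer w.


This matches the form of disjunctive syllogism: the conclusion follows in every model of the premises.

Valid.


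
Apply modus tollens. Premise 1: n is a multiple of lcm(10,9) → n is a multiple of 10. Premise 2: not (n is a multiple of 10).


Modus tollens: from (P → Q) and ¬Q, infer ¬P.
Q = 'n is a multiple of 10' is denied; since P → Q, P must also fail.

Not (n is a multiple of lcm(10,9)).


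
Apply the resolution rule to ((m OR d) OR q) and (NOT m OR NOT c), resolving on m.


The clauses contain complementary literals m and NOTm.
Resolution eliminates this pair and disjoins the remaining literals (merging duplicates).

((d OR q) OR NOT c)


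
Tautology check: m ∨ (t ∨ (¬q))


Build the truth table over {m, q, t}:
m | q | t | φ
-------------
F | F | F | T
T | F | F | T
F | T | F | F
T | T | F | T
F | F | T | T
T | F | T | T
F | T | T | T
T | T | T | T
Counterexample at row 3: with m=F, q=T, t=F, the formula is F.

No, it is not a tautology.


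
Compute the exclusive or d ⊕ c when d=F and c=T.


Exclusive or is true when exactly one operand is true.
Substitute: d=F, c=T.
F ⊕ T evaluates to T.

T


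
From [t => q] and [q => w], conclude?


Hypothetical syllogism: from (P → Q) and (Q → R), infer (P → R).
Chain the two implications through the shared middle term 'q'.

t => w


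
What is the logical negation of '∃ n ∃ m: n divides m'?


Negation flips each quantifier (∀↔∃) and negates the inner predicate.
¬(∃ n ∃ m: φ) = ∀ n ∀ m: ¬φ.

∀ n ∀ m: ¬(n divides m)


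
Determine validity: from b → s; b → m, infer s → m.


This is (no valid rule). There exist truth assignments where the premises are all true but the conclusion is false.

Invalid.


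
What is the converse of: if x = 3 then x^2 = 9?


The converse of (P → Q) is (Q → P). It is not in general equivalent to the original.
Here P = 'x = 3' and Q = 'x^2 = 9'.

If x^2 = 9, then x = 3.


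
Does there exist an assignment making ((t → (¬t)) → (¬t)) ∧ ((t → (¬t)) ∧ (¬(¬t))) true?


Check all 2 assignments over {t}:
t | φ
-----
F | F
T | F
No assignment makes the formula true.

Unsatisfiable.


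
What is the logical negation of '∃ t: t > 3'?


¬(∀ x: φ) = ∃ x: ¬φ, and ¬(∃ x: φ) = ∀ x: ¬φ.
Apply to the existential statement.

∀ t: ¬(t > 3)


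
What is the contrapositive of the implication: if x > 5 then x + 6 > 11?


The contrapositive of (P → Q) is (¬Q → ¬P); it is logically equivalent to the original.
Here P = 'x > 5' and Q = 'x + 6 > 11'.

If not (x + 6 > 11), then not (x > 5).


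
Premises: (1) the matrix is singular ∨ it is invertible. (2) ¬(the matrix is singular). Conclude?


Disjunctive syllogism: from (P ∨ Q) and ¬P, infer Q.
One disjunct, 'the matrix is singular', is ruled out; the other must hold.

it is invertible


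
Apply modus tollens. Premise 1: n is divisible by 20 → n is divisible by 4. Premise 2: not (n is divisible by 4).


Modus tollens: from (P → Q) and ¬Q, infer ¬P.
Q = 'n is divisible by 4' is denied; since P → Q, P must also fail.

Not (n is divisible by 20).


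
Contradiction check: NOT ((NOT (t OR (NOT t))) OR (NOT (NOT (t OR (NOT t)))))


Truth table over {t}:
t | φ
-----
F | F
T | F
Every row is false.

Yes, it is a contradiction.


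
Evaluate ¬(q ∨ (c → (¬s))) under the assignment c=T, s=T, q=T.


Substitute c=T, s=T, q=T:
¬s = F
c → (¬s) = T → F = F
q ∨ (c → (¬s)) = T ∨ F = T
¬(q ∨ (c → (¬s))) = F

F


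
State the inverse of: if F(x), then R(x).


The inverse of (P → Q) is (¬P → ¬Q). It is equivalent to the converse, not to the original.
Here P = 'F(x)' and Q = 'R(x)'.

If not (F(x)), then not (R(x)).


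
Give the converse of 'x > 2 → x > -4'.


The converse of (P → Q) is (Q → P). It is not in general equivalent to the original.
Here P = 'x > 2' and Q = 'x > -4'.

If x > -4, then x > 2.


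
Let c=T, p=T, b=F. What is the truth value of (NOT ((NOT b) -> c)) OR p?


Substitute c=T, p=T, b=F:
NOT b = T
(NOT b) -> c = T -> T = T
NOT ((NOT b) -> c) = F
(NOT ((NOT b) -> c)) OR p = F OR T = T

T


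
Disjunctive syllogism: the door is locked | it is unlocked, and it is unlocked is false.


Disjunctive syllogism: from (P ∨ Q) and ¬P, infer Q.
One disjunct, 'it is unlocked', is ruled out; the other must hold.

the door is locked


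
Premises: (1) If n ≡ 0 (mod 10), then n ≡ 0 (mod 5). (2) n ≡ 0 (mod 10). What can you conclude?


Modus ponens: from (P → Q) and P, infer Q.
P = 'n ≡ 0 (mod 10)' is asserted, and P → Q holds, so Q follows.

n ≡ 0 (mod 5).


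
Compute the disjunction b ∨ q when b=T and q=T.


Disjunction is false only when both operands are false.
Substitute: b=T, q=T.
T ∨ T evaluates to T.

T


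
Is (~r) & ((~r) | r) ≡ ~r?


Compare truth tables:
r | φ | ψ
---------
False | True | True
True | False | False
The columns φ and ψ agree on every row.

Yes, they are logically equivalent.


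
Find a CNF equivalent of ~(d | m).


Step 1: Apply De Morgan: ¬(d ∨ m) = ¬d ∧ ¬m.

(~d) & (~m)


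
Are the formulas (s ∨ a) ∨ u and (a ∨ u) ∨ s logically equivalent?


Compare truth tables:
a | s | u | φ | ψ
-----------------
F | F | F | F | F
T | F | F | T | T
F | T | F | T | T
T | T | F | T | T
F | F | T | T | T
T | F | T | T | T
F | T | T | T | T
T | T | T | T | T
The columns φ and ψ agree on every row.

Yes, they are logically equivalent.


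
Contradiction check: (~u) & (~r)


Truth table over {r, u}:
r | u | φ
---------
False | False | True
True | False | False
False | True | False
True | True | False
Satisfying assignment at row 1: r=False, u=False gives True.

No, it is not a contradiction.


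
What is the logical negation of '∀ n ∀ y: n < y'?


Negation flips each quantifier (∀↔∃) and negates the inner predicate.
¬(∀ n ∀ y: φ) = ∃ n ∃ y: ¬φ.

∃ n ∃ y: ¬(n < y)


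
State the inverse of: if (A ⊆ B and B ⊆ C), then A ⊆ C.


The inverse of (P → Q) is (¬P → ¬Q). It is equivalent to the converse, not to the original.
Here P = '(A ⊆ B and B ⊆ C)' and Q = 'A ⊆ C'.

If not ((A ⊆ B and B ⊆ C)), then not (A ⊆ C).


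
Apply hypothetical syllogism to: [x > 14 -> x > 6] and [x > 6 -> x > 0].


Hypothetical syllogism: from (P → Q) and (Q → R), infer (P → R).
Chain the two implications through the shared middle term 'x > 6'.

x > 14 -> x > 0


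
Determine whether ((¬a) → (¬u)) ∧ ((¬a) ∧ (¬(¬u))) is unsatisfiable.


Truth table over {a, u}:
a | u | φ
---------
F | F | F
T | F | F
F | T | F
T | T | F
Every row is false.

Yes, it is a contradiction.


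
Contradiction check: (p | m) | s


Truth table over {m, p, s}:
m | p | s | φ
-------------
False | False | False | False
True | False | False | True
False | True | False | True
True | True | False | True
False | False | True | True
True | False | True | True
False | True | True | True
True | True | True | True
Satisfying assignment at row 2: m=True, p=False, s=False gives True.

No, it is not a contradiction.


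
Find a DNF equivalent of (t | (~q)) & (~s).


Step 1: Distribute ∧ over ∨: (t ∨ (¬q)) ∧ (¬s) = (t ∧ (¬s)) ∨ ((¬q) ∧ (¬s)).

(t & (~s)) | ((~q) & (~s))


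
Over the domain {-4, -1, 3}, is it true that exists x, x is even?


Evaluate the predicate on each element: -4:True, -1:False, 3:False.
Witness x = -4 satisfies the predicate.

True


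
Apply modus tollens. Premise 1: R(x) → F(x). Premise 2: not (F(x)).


Modus tollens: from (P → Q) and ¬Q, infer ¬P.
Q = 'F(x)' is denied; since P → Q, P must also fail.

Not (R(x)).


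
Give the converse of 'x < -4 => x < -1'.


The converse of (P → Q) is (Q → P). It is not in general equivalent to the original.
Here P = 'x < -4' and Q = 'x < -1'.

If x < -1, then x < -4.


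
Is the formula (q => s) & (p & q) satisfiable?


Search for a satisfying assignment over {p, q, s}.
Try p=True, q=True, s=True: the formula evaluates to True.
A satisfying assignment exists.

Satisfiable.


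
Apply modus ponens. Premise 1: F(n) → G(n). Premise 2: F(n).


Modus ponens: from (P → Q) and P, infer Q.
P = 'F(n)' is asserted, and P → Q holds, so Q follows.

G(n).


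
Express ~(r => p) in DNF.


Step 1: Rewrite implication then negate: ¬(¬r ∨ p) = r ∧ ¬p.

r & (~p)


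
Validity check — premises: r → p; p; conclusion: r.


This is affirming the consequent (fallacy). There exist truth assignments where the premises are all true but the conclusion is false.

Invalid.


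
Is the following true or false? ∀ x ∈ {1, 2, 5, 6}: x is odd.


Evaluate the predicate on each element: 1:T, 2:F, 5:T, 6:F.
Counterexample x = 2 fails the predicate.

F


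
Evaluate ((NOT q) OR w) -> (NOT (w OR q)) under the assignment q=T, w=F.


Substitute q=T, w=F:
NOT q = F
(NOT q) OR w = F OR F = F
w OR q = F OR T = T
NOT (w OR q) = F
((NOT q) OR w) -> (NOT (w OR q)) = F -> F = T

T


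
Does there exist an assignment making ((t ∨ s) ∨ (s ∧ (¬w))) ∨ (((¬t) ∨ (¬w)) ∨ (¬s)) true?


Search for a satisfying assignment over {s, t, w}.
Try s=F, t=F, w=F: the formula evaluates to T.
A satisfying assignment exists.

Satisfiable.


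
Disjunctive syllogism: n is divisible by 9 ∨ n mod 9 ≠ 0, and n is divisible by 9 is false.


Disjunctive syllogism: from (P ∨ Q) and ¬P, infer Q.
One disjunct, 'n is divisible by 9', is ruled out; the other must hold.

n mod 9 ≠ 0


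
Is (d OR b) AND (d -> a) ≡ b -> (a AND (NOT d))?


Compare truth tables:
a | b | d | φ | ψ
-----------------
F | F | F | F | T
T | F | F | F | T
F | T | F | T | F
T | T | F | T | T
F | F | T | F | T
T | F | T | T | T
F | T | T | F | F
T | T | T | T | F
They differ at row 1 (a=F, b=F, d=F): φ=F but ψ=T.

No, they are not logically equivalent.


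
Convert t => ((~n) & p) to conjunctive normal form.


Step 1: Rewrite t → ((¬n) ∧ p) as ¬t ∨ ((¬n) ∧ p).
Step 2: Distribute ∨ over ∧.

((~t) | (~n)) & ((~t) | p)


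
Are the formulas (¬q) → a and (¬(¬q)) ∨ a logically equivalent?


Compare truth tables:
a | q | φ | ψ
-------------
F | F | F | F
T | F | T | T
F | T | T | T
T | T | T | T
The columns φ and ψ agree on every row.

Yes, they are logically equivalent.


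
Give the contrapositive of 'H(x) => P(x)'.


The contrapositive of (P → Q) is (¬Q → ¬P); it is logically equivalent to the original.
Here P = 'H(x)' and Q = 'P(x)'.

If not (P(x)), then not (H(x)).


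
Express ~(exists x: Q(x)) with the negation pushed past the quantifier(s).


¬(forall x: φ) = exists x: ¬φ, and ¬(exists x: φ) = forall x: ¬φ.
Apply to the existential statement.

forall x: ~(Q(x))


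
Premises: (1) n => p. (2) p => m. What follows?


Hypothetical syllogism: from (P → Q) and (Q → R), infer (P → R).
Chain the two implications through the shared middle term 'p'.

n => m


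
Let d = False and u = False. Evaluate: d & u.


Conjunction is true only when both operands are true.
Substitute: d=False, u=False.
False & False evaluates to False.

False


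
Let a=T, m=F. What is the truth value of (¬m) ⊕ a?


Substitute a=T, m=F:
¬m = T
(¬m) ⊕ a = T ⊕ T = F

F


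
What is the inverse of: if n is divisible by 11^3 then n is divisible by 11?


The inverse of (P → Q) is (¬P → ¬Q). It is equivalent to the converse, not to the original.
Here P = 'n is divisible by 11^3' and Q = 'n is divisible by 11'.

If not (n is divisible by 11^3), then not (n is divisible by 11).


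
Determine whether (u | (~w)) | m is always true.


Build the truth table over {m, u, w}:
m | u | w | φ
-------------
False | False | False | True
True | False | False | True
False | True | False | True
True | True | False | True
False | False | True | False
True | False | True | True
False | True | True | True
True | True | True | True
Counterexample at row 5: with m=False, u=False, w=True, the formula is False.

No, it is not a tautology.


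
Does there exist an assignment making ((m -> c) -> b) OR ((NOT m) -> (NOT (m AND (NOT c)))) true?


Search for a satisfying assignment over {b, c, m}.
Try b=F, c=F, m=F: the formula evaluates to T.
A satisfying assignment exists.

Satisfiable.


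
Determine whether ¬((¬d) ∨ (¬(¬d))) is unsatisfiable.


Truth table over {d}:
d | φ
-----
F | F
T | F
Every row is false.

Yes, it is a contradiction.


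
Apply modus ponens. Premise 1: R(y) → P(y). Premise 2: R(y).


Modus ponens: from (P → Q) and P, infer Q.
P = 'R(y)' is asserted, and P → Q holds, so Q follows.

P(y).


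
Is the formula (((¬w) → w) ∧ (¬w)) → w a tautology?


Build the truth table over {w}:
w | φ
-----
F | T
T | T
Every row evaluates to true.

Yes, it is a tautology.


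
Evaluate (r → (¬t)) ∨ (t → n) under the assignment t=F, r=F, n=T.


Substitute t=F, r=F, n=T:
¬t = T
r → (¬t) = F → T = T
t → n = F → T = T
(r → (¬t)) ∨ (t → n) = T ∨ T = T

T


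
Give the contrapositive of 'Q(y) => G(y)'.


The contrapositive of (P → Q) is (¬Q → ¬P); it is logically equivalent to the original.
Here P = 'Q(y)' and Q = 'G(y)'.

If not (G(y)), then not (Q(y)).


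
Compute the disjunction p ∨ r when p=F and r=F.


Disjunction is false only when both operands are false.
Substitute: p=F, r=F.
F ∨ F evaluates to F.

F


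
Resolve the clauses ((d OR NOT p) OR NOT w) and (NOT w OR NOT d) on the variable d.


The clauses contain complementary literals d and NOTd.
Resolution eliminates this pair and disjoins the remaining literals (merging duplicates).

(NOT w OR NOT p)


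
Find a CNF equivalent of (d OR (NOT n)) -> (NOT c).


Step 1: Rewrite as ¬(d ∨ (¬n)) ∨ (¬c) = (¬d ∧ ¬(¬n)) ∨ (¬c).
Step 2: Distribute ∨ over ∧.
Step 3: Eliminate any double negations (¬¬X = X).

((NOT d) OR (NOT c)) AND (n OR (NOT c))


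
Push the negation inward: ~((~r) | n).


De Morgan: the negation of a disjunction is the conjunction of the negations.
Distribute ~ across |, flipping it to &, and negate each literal.

r & (~n)


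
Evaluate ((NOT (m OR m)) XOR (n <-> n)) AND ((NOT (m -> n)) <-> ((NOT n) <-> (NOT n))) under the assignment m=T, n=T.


Substitute m=T, n=T:
… (earlier sub-steps elided)
NOT (m OR m) = F
n <-> n = T <-> T = T
(NOT (m OR m)) XOR (n <-> n) = F XOR T = T
m -> n = T -> T = T
NOT (m -> n) = F
NOT n = F
NOT n = F
(NOT n) <-> (NOT n) = F <-> F = T
(NOT (m -> n)) <-> ((NOT n) <-> (NOT n)) = F <-> T = F
((NOT (m OR m)) XOR (n <-> n)) AND ((NOT (m -> n)) <-> ((NOT n) <-> (NOT n))) = T AND F = F

F


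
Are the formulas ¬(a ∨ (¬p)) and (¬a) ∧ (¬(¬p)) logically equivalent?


Compare truth tables:
a | p | φ | ψ
-------------
F | F | F | F
T | F | F | F
F | T | T | T
T | T | F | F
The columns φ and ψ agree on every row.

Yes, they are logically equivalent.


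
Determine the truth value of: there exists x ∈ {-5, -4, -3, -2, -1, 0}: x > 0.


Evaluate the predicate on each element: -5:F, -4:F, -3:F, -2:F, -1:F, 0:F.
No element satisfies the predicate.

F


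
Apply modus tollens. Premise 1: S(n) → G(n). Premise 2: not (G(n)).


Modus tollens: from (P → Q) and ¬Q, infer ¬P.
Q = 'G(n)' is denied; since P → Q, P must also fail.

Not (S(n)).


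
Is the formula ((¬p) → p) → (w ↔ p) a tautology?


Build the truth table over {p, w}:
p | w | φ
---------
F | F | T
T | F | F
F | T | T
T | T | T
Counterexample at row 2: with p=T, w=F, the formula is F.

No, it is not a tautology.


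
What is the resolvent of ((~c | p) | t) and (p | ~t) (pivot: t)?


The clauses contain complementary literals t and ~t.
Resolution eliminates this pair and disjoins the remaining literals (merging duplicates).

(p | ~c)


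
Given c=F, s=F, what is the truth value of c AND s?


Conjunction is true only when both operands are true.
Substitute: c=F, s=F.
F AND F evaluates to F.

F


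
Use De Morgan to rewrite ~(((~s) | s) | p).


De Morgan: the negation of a disjunction is the conjunction of the negations.
Distribute ~ across |, flipping it to &, and negate each literal.

(s & (~s)) & (~p)


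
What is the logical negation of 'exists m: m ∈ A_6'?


¬(forall x: φ) = exists x: ¬φ, and ¬(exists x: φ) = forall x: ¬φ.
Apply to the existential statement.

forall m: ~(m ∈ A_6)


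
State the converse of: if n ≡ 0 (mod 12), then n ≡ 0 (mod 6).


The converse of (P → Q) is (Q → P). It is not in general equivalent to the original.
Here P = 'n ≡ 0 (mod 12)' and Q = 'n ≡ 0 (mod 6)'.

If n ≡ 0 (mod 6), then n ≡ 0 (mod 12).


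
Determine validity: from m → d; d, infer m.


This is affirming the consequent (fallacy). There exist truth assignments where the premises are all true but the conclusion is false.

Invalid.


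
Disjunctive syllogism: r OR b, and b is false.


Disjunctive syllogism: from (P ∨ Q) and ¬P, infer Q.
One disjunct, 'b', is ruled out; the other must hold.

r


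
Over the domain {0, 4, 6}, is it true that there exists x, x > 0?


Evaluate the predicate on each element: 0:F, 4:T, 6:T.
Witness x = 4 satisfies the predicate.

T


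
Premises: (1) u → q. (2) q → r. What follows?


Hypothetical syllogism: from (P → Q) and (Q → R), infer (P → R).
Chain the two implications through the shared middle term 'q'.

u → r


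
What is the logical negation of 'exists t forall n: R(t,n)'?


Negation flips each quantifier (∀↔∃) and negates the inner predicate.
¬(exists t forall n: φ) = forall t exists n: ¬φ.

forall t exists n: ~(R(t,n))


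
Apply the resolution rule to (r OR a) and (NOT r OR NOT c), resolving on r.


The clauses contain complementary literals r and NOTr.
Resolution eliminates this pair and disjoins the remaining literals (merging duplicates).

(a OR NOT c)


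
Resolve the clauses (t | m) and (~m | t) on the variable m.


The clauses contain complementary literals m and ~m.
Resolution eliminates this pair and disjoins the remaining literals (merging duplicates).

t


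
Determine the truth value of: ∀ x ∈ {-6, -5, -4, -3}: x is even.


Evaluate the predicate on each element: -6:T, -5:F, -4:T, -3:F.
Counterexample x = -5 fails the predicate.

F


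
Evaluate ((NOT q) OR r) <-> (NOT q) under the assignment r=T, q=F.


Substitute r=T, q=F:
NOT q = T
(NOT q) OR r = T OR T = T
NOT q = T
((NOT q) OR r) <-> (NOT q) = T <-> T = T

T


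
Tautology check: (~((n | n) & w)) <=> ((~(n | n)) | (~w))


Build the truth table over {n, w}:
n | w | φ
---------
False | False | True
True | False | True
False | True | True
True | True | True
Every row evaluates to true.

Yes, it is a tautology.


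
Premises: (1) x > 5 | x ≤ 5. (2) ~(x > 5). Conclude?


Disjunctive syllogism: from (P ∨ Q) and ¬P, infer Q.
One disjunct, 'x > 5', is ruled out; the other must hold.

x ≤ 5


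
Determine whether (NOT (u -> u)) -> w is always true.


Build the truth table over {u, w}:
u | w | φ
---------
F | F | T
T | F | T
F | T | T
T | T | T
Every row evaluates to true.

Yes, it is a tautology.


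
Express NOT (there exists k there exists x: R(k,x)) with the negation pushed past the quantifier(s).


Negation flips each quantifier (∀↔∃) and negates the inner predicate.
¬(there exists k there exists x: φ) = for all k for all x: ¬φ.

for all k for all x: NOT(R(k,x))


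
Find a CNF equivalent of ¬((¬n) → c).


Step 1: Rewrite (¬n) → c as ¬(¬n) ∨ c.
Step 2: Negate: ¬(¬(¬n) ∨ c) = (¬n) ∧ ¬c (De Morgan + double negation).

(¬n) ∧ (¬c)


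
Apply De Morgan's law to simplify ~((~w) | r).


De Morgan: the negation of a disjunction is the conjunction of the negations.
Distribute ~ across |, flipping it to &, and negate each literal.

w & (~r)


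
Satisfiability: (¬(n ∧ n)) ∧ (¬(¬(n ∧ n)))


Check all 2 assignments over {n}:
n | φ
-----
F | F
T | F
No assignment makes the formula true.

Unsatisfiable.


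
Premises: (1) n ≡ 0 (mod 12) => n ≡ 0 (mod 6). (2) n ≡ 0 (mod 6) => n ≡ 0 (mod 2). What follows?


Hypothetical syllogism: from (P → Q) and (Q → R), infer (P → R).
Chain the two implications through the shared middle term 'n ≡ 0 (mod 6)'.

n ≡ 0 (mod 12) => n ≡ 0 (mod 2)


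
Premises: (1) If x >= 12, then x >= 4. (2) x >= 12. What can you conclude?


Modus ponens: from (P → Q) and P, infer Q.
P = 'x >= 12' is asserted, and P → Q holds, so Q follows.

x >= 4.


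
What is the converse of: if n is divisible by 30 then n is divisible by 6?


The converse of (P → Q) is (Q → P). It is not in general equivalent to the original.
Here P = 'n is divisible by 30' and Q = 'n is divisible by 6'.

If n is divisible by 6, then n is divisible by 30.


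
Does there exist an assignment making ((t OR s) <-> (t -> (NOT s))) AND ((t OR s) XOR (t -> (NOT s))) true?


Check all 4 assignments over {s, t}:
s | t | φ
---------
F | F | F
T | F | F
F | T | F
T | T | F
No assignment makes the formula true.

Unsatisfiable.


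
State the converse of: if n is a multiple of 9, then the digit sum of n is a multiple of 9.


The converse of (P → Q) is (Q → P). It is not in general equivalent to the original.
Here P = 'n is a multiple of 9' and Q = 'the digit sum of n is a multiple of 9'.

If the digit sum of n is a multiple of 9, then n is a multiple of 9.


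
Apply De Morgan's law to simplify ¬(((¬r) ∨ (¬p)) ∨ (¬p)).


De Morgan: the negation of a disjunction is the conjunction of the negations.
Distribute ¬ across ∨, flipping it to ∧, and negate each literal.

(r ∧ p) ∧ p


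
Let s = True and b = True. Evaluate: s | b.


Disjunction is false only when both operands are false.
Substitute: s=True, b=True.
True | True evaluates to True.

True


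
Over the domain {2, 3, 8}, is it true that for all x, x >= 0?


Evaluate the predicate on each element: 2:T, 3:T, 8:T.
Every element satisfies the predicate.

T


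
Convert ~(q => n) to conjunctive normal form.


Step 1: Rewrite q → n as ¬q ∨ n.
Step 2: Negate: ¬(¬q ∨ n) = q ∧ ¬n (De Morgan + double negation).

q & (~n)


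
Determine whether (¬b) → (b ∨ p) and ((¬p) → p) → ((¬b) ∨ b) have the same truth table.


Compare truth tables:
b | p | φ | ψ
-------------
F | F | F | T
T | F | T | T
F | T | T | T
T | T | T | T
They differ at row 1 (b=F, p=F): φ=F but ψ=T.

No, they are not logically equivalent.


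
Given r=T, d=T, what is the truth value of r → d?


Implication is false only when antecedent is true and consequent is false.
Substitute: r=T, d=T.
T → T evaluates to T.

T


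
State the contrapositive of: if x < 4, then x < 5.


The contrapositive of (P → Q) is (¬Q → ¬P); it is logically equivalent to the original.
Here P = 'x < 4' and Q = 'x < 5'.

If not (x < 5), then not (x < 4).


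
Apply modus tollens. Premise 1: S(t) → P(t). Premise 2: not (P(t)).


Modus tollens: from (P → Q) and ¬Q, infer ¬P.
Q = 'P(t)' is denied; since P → Q, P must also fail.

Not (S(t)).


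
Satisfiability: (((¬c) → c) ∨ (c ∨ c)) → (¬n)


Search for a satisfying assignment over {c, n}.
Try c=F, n=F: the formula evaluates to T.
A satisfying assignment exists.

Satisfiable.


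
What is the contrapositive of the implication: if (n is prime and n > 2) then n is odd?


The contrapositive of (P → Q) is (¬Q → ¬P); it is logically equivalent to the original.
Here P = '(n is prime and n > 2)' and Q = 'n is odd'.

If not (n is odd), then not ((n is prime and n > 2)).


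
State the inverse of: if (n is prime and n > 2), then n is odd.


The inverse of (P → Q) is (¬P → ¬Q). It is equivalent to the converse, not to the original.
Here P = '(n is prime and n > 2)' and Q = 'n is odd'.

If not ((n is prime and n > 2)), then not (n is odd).


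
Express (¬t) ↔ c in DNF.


Step 1: (¬t) ↔ c is true exactly when both agree: ((¬t) ∧ c) ∨ (¬(¬t) ∧ ¬c).
Step 2: Eliminate any double negations (¬¬X = X).

((¬t) ∧ c) ∨ (t ∧ (¬c))


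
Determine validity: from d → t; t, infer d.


This is affirming the consequent (fallacy). There exist truth assignments where the premises are all true but the conclusion is false.

Invalid.


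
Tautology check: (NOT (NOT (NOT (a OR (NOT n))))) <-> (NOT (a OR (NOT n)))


Build the truth table over {a, n}:
a | n | φ
---------
F | F | T
T | F | T
F | T | T
T | T | T
Every row evaluates to true.

Yes, it is a tautology.


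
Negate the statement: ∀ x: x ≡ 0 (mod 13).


¬(∀ x: φ) = ∃ x: ¬φ, and ¬(∃ x: φ) = ∀ x: ¬φ.
Apply to the universal statement.

∃ x: ¬(x ≡ 0 (mod 13))


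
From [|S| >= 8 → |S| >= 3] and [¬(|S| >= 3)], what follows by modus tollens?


Modus tollens: from (P → Q) and ¬Q, infer ¬P.
Q = '|S| >= 3' is denied; since P → Q, P must also fail.

Not (|S| >= 8).


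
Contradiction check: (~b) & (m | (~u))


Truth table over {b, m, u}:
b | m | u | φ
-------------
False | False | False | True
True | False | False | False
False | True | False | True
True | True | False | False
False | False | True | False
True | False | True | False
False | True | True | True
True | True | True | False
Satisfying assignment at row 1: b=False, m=False, u=False gives True.

No, it is not a contradiction.


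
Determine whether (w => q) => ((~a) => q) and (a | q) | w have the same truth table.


Compare truth tables:
a | q | w | φ | ψ
-----------------
False | False | False | False | False
True | False | False | True | True
False | True | False | True | True
True | True | False | True | True
False | False | True | True | True
True | False | True | True | True
False | True | True | True | True
True | True | True | True | True
The columns φ and ψ agree on every row.

Yes, they are logically equivalent.


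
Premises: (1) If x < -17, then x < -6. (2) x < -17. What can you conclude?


Modus ponens: from (P → Q) and P, infer Q.
P = 'x < -17' is asserted, and P → Q holds, so Q follows.

x < -6.


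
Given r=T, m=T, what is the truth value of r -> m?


Implication is false only when antecedent is true and consequent is false.
Substitute: r=T, m=T.
T -> T evaluates to T.

T


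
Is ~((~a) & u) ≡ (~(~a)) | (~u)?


Compare truth tables:
a | u | φ | ψ
-------------
False | False | True | True
True | False | True | True
False | True | False | False
True | True | True | True
The columns φ and ψ agree on every row.

Yes, they are logically equivalent.


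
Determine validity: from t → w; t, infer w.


This matches the form of modus ponens: the conclusion follows in every model of the premises.

Valid.


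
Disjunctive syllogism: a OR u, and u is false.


Disjunctive syllogism: from (P ∨ Q) and ¬P, infer Q.
One disjunct, 'u', is ruled out; the other must hold.

a


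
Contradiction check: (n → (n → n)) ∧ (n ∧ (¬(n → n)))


Truth table over {n}:
n | φ
-----
F | F
T | F
Every row is false.

Yes, it is a contradiction.


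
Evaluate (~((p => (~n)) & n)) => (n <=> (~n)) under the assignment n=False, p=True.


Substitute n=False, p=True:
~n = True
p => (~n) = True => True = True
(p => (~n)) & n = True & False = False
~((p => (~n)) & n) = True
~n = True
n <=> (~n) = False <=> True = False
(~((p => (~n)) & n)) => (n <=> (~n)) = True => False = False

False


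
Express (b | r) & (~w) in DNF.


Step 1: Distribute ∧ over ∨: (b ∨ r) ∧ (¬w) = (b ∧ (¬w)) ∨ (r ∧ (¬w)).

(b & (~w)) | (r & (~w))


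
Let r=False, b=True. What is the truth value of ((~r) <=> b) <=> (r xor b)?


Substitute r=False, b=True:
~r = True
(~r) <=> b = True <=> True = True
r xor b = False xor True = True
((~r) <=> b) <=> (r xor b) = True <=> True = True

True


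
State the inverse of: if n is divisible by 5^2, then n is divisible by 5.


The inverse of (P → Q) is (¬P → ¬Q). It is equivalent to the converse, not to the original.
Here P = 'n is divisible by 5^2' and Q = 'n is divisible by 5'.

If not (n is divisible by 5^2), then not (n is divisible by 5).


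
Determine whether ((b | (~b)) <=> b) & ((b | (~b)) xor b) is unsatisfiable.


Truth table over {b}:
b | φ
-----
False | False
True | False
Every row is false.

Yes, it is a contradiction.


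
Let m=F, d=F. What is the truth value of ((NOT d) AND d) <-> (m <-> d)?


Substitute m=F, d=F:
NOT d = T
(NOT d) AND d = T AND F = F
m <-> d = F <-> F = T
((NOT d) AND d) <-> (m <-> d) = F <-> T = F

F


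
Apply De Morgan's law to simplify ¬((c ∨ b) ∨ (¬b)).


De Morgan: the negation of a disjunction is the conjunction of the negations.
Distribute ¬ across ∨, flipping it to ∧, and negate each literal.

((¬c) ∧ (¬b)) ∧ b


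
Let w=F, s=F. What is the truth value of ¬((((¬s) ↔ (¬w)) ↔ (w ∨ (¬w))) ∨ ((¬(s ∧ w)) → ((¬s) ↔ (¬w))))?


Substitute w=F, s=F:
… (earlier sub-steps elided)
w ∨ (¬w) = F ∨ T = T
((¬s) ↔ (¬w)) ↔ (w ∨ (¬w)) = T ↔ T = T
s ∧ w = F ∧ F = F
¬(s ∧ w) = T
¬s = T
¬w = T
(¬s) ↔ (¬w) = T ↔ T = T
(¬(s ∧ w)) → ((¬s) ↔ (¬w)) = T → T = T
(((¬s) ↔ (¬w)) ↔ (w ∨ (¬w))) ∨ ((¬(s ∧ w)) → ((¬s) ↔ (¬w))) = T ∨ T = T
¬((((¬s) ↔ (¬w)) ↔ (w ∨ (¬w))) ∨ ((¬(s ∧ w)) → ((¬s) ↔ (¬w)))) = F

F


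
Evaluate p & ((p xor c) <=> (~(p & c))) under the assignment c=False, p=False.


Substitute c=False, p=False:
p xor c = False xor False = False
p & c = False & False = False
~(p & c) = True
(p xor c) <=> (~(p & c)) = False <=> True = False
p & ((p xor c) <=> (~(p & c))) = False & False = False

False


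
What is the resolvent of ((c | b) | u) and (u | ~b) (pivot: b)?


The clauses contain complementary literals b and ~b.
Resolution eliminates this pair and disjoins the remaining literals (merging duplicates).

(u | c)


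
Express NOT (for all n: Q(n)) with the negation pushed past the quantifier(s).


¬(for all x: φ) = there exists x: ¬φ, and ¬(there exists x: φ) = for all x: ¬φ.
Apply to the universal statement.

there exists n: NOT(Q(n))


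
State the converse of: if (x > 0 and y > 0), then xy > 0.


The converse of (P → Q) is (Q → P). It is not in general equivalent to the original.
Here P = '(x > 0 and y > 0)' and Q = 'xy > 0'.

If xy > 0, then (x > 0 and y > 0).


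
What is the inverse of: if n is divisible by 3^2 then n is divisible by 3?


The inverse of (P → Q) is (¬P → ¬Q). It is equivalent to the converse, not to the original.
Here P = 'n is divisible by 3^2' and Q = 'n is divisible by 3'.

If not (n is divisible by 3^2), then not (n is divisible by 3).


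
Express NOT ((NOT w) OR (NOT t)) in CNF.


Step 1: Apply De Morgan: ¬((¬w) ∨ (¬t)) = ¬(¬w) ∧ ¬(¬t).
Step 2: Eliminate any double negations (¬¬X = X).

w AND t


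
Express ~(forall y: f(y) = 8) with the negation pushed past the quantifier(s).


¬(forall x: φ) = exists x: ¬φ, and ¬(exists x: φ) = forall x: ¬φ.
Apply to the universal statement.

exists y: ~(f(y) = 8)


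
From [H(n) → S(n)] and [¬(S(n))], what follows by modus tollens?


Modus tollens: from (P → Q) and ¬Q, infer ¬P.
Q = 'S(n)' is denied; since P → Q, P must also fail.

Not (H(n)).


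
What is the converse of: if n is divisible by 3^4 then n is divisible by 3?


The converse of (P → Q) is (Q → P). It is not in general equivalent to the original.
Here P = 'n is divisible by 3^4' and Q = 'n is divisible by 3'.

If n is divisible by 3, then n is divisible by 3^4.
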